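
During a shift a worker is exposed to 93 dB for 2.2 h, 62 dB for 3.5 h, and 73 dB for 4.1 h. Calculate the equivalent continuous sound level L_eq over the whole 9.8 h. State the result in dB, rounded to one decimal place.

86.6 dB

L_eq = 10·log₁₀[(1/T)·Σ tᵢ·10^(Lᵢ/10)] with T = 9.8 h.
Σ tᵢ·10^(Lᵢ/10) = 2.2·10^(93/10) + 3.5·10^(62/10) + 4.1·10^(73/10) = 4.477e+09.
L_eq = 10·log₁₀(4.477e+09/9.8) = 86.60 dB.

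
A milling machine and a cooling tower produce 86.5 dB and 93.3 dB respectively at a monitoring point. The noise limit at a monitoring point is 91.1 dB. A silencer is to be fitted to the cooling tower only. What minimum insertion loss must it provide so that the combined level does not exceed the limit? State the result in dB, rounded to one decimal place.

4.0 dB

Everything except the cooling tower sums to 10^(86.5/10) = 4.467e+08 in linear terms, 86.50 dB.
The limit corresponds to 10^(91.1/10) = 1.288e+09; subtracting the fixed part leaves 8.416e+08 for the cooling tower, i.e. 89.25 dB.
So the cooling tower must be reduced from 93.3 to 89.25 dB: IL = 4.05 dB.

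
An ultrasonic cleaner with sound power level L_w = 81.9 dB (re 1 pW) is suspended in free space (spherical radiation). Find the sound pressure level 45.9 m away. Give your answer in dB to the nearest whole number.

38 dB

Free-field spherical radiation: L_p = L_w − 10·log₁₀(4π·r²), r = 45.9 m.
4π·r² = 2.647e+04 m², 10·log₁₀ of that is 44.228 dB.
L_p = 81.9 − 44.228 = 37.67 dB.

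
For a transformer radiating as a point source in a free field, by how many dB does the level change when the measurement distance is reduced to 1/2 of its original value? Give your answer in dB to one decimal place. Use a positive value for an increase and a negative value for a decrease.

+6.0 dB

With spherical spreading the level changes by −20·log₁₀(r₂/r₁).
ΔL = −20·log₁₀(0.5) = +6.02 dB.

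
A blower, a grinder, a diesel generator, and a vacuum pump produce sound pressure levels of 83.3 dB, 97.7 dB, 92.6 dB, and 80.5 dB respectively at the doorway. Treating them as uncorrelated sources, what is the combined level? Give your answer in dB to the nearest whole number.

99 dB

Incoherent sources combine by intensity addition: L_total = 10·log₁₀(Σ 10^(L_i/10)).
Σ 10^(L/10) = 10^(83.3/10) + 10^(97.7/10) + 10^(92.6/10) + 10^(80.5/10) = 8.034e+09.
L_total = 10·log₁₀(8.034e+09) = 99.05 dB.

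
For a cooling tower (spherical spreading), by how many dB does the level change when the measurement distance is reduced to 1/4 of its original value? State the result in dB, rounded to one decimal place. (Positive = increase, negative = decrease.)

A point source loses 6 dB per doubling of distance; generally ΔL = −20·log₁₀(r₂/r₁).
ΔL = −20·log₁₀(0.25) = +12.04 dB.

+12.0 dB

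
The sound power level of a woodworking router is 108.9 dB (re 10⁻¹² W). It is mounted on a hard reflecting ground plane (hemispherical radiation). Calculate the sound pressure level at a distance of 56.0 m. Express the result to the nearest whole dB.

66 dB

The power spreads over a hemisphere of area 2π·r², so L_p = L_w − 10·log₁₀(2π·r²).
2π·r² = 1.97e+04 m², 10·log₁₀ of that is 42.946 dB.
L_p = 108.9 − 42.946 = 65.95 dB.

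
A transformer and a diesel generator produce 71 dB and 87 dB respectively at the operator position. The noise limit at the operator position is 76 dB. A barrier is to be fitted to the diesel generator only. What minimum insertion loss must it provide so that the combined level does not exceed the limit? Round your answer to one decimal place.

12.7 dB

Everything except the diesel generator sums to 10^(71/10) = 1.259e+07 in linear terms, 71.00 dB.
To meet 76 dB overall, the treated diesel generator may contribute at most 10^(76/10) − 1.259e+07 = 2.722e+07, i.e. 74.35 dB.
Required insertion loss = 87 − 74.35 = 12.65 dB.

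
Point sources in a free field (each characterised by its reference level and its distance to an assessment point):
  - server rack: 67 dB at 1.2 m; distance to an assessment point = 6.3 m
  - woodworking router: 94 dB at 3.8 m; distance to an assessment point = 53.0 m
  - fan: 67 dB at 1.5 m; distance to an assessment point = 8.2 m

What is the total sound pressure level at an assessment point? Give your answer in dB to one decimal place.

71.2 dB

Apply inverse-square spreading to bring every level to the receiver, then sum 10^(L/10).
server rack: 67 − 20·log₁₀(6.3/1.2) = 67 − 14.40 = 52.60 dB.
woodworking router: 94 − 20·log₁₀(53.0/3.8) = 94 − 22.89 = 71.11 dB.
fan: 67 − 20·log₁₀(8.2/1.5) = 67 − 14.75 = 52.25 dB.
Σ 10^(L/10) = 1.326e+07 → L_total = 10·log₁₀(1.326e+07) = 71.23 dB.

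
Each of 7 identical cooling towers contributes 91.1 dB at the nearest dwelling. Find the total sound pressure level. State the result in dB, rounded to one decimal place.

99.6 dB

L_total = L₁ + 10·log₁₀ N for N identical incoherent sources.
L_total = 91.1 + 10·log₁₀(7) = 91.1 + 8.451 = 99.55 dB.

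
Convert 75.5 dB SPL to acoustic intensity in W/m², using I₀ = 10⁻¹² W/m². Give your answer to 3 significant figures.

3.55e-05 W/m²

I/I₀ = 10^(75.5/10) = 3.548e+07, so I = 3.548e+07 × 10⁻¹² W/m².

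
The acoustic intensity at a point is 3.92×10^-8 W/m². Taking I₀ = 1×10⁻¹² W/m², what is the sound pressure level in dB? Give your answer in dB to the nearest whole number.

46 dB

I/I₀ = 3.92×10^-8/10⁻¹² = 3.92×10^4, and L = 10·log₁₀(I/I₀).
L = 10·(0.5933 + 4) = 45.93 dB.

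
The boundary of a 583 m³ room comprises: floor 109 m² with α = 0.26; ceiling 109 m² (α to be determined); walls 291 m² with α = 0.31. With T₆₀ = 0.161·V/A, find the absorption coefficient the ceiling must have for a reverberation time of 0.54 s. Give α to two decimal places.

A = 0.161·V/T₆₀ = 0.161·583/0.54 = 173.82 m² sabins.
Absorption from the other surfaces = 109·0.26 + 291·0.31 = 118.55 m², so the ceiling must supply 55.27 m² over 109 m².
α = 55.27/109 = 0.507.

0.51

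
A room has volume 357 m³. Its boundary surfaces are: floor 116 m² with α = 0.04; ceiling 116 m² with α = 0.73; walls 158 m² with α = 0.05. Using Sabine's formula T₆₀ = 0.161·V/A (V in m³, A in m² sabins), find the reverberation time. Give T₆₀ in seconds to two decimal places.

0.59 s

Total absorption A = 116·0.04 + 116·0.73 + 158·0.05 = 97.22 m² sabins.
T₆₀ = 0.161 × 357 / 97.22 = 0.591 s.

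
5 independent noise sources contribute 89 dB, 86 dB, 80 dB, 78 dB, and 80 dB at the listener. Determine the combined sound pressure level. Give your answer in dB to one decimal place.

For uncorrelated sources the intensities add, so convert each level to linear form, sum, and take 10·log₁₀ of the total.
Σ 10^(L/10) = 10^(89/10) + 10^(86/10) + 10^(80/10) + 10^(78/10) + 10^(80/10) = 1.456e+09.
L_total = 10·log₁₀(1.456e+09) = 91.63 dB.

91.6 dB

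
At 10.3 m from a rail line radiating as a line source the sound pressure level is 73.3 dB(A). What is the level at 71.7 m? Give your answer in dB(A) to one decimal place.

Cylindrical spreading from a line source gives a 10·log₁₀(r₂/r₁) drop.
L₂ = 73.3 − 10·log₁₀(71.7/10.3) = 73.3 − 8.427 = 64.87 dB(A).

64.9 dB(A)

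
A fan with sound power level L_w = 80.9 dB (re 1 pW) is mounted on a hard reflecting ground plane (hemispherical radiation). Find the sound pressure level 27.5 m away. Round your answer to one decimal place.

44.1 dB

Free-field hemispherical radiation: L_p = L_w − 10·log₁₀(2π·r²), r = 27.5 m.
2π·r² = 4752 m², 10·log₁₀ of that is 36.768 dB.
L_p = 80.9 − 36.768 = 44.13 dB.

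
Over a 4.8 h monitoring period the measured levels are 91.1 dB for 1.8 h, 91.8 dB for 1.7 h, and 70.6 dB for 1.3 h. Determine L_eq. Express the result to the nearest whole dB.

L_eq = 10·log₁₀[(1/T)·Σ tᵢ·10^(Lᵢ/10)] with T = 4.8 h.
Σ tᵢ·10^(Lᵢ/10) = 1.8·10^(91.1/10) + 1.7·10^(91.8/10) + 1.3·10^(70.6/10) = 4.907e+09.
L_eq = 10·log₁₀(4.907e+09/4.8) = 90.10 dB.

90 dB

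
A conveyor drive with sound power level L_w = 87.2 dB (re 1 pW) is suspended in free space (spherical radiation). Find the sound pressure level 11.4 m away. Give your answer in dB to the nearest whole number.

The power spreads over a sphere of area 4π·r², so L_p = L_w − 10·log₁₀(4π·r²).
4π·r² = 1633 m², 10·log₁₀ of that is 32.130 dB.
L_p = 87.2 − 32.130 = 55.07 dB.

55 dB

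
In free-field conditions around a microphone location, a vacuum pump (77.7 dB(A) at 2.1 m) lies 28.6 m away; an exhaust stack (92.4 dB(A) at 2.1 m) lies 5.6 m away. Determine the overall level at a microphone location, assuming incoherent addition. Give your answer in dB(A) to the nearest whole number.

84 dB(A)

Propagate each source to the receiver with L = L_ref − 20·log₁₀(r/r_ref), then add intensities.
vacuum pump: 77.7 − 20·log₁₀(28.6/2.1) = 77.7 − 22.68 = 55.02 dB(A).
exhaust stack: 92.4 − 20·log₁₀(5.6/2.1) = 92.4 − 8.52 = 83.88 dB(A).
Σ 10^(L/10) = 2.447e+08 → L_total = 10·log₁₀(2.447e+08) = 83.89 dB(A).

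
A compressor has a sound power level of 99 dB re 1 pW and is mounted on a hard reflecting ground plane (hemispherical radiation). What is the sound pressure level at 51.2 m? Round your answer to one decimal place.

The power spreads over a hemisphere of area 2π·r², so L_p = L_w − 10·log₁₀(2π·r²).
2π·r² = 1.647e+04 m², 10·log₁₀ of that is 42.167 dB.
L_p = 99 − 42.167 = 56.83 dB.

56.8 dB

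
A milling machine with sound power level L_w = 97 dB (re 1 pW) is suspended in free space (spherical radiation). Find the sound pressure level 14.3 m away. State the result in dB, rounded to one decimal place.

L_p = L_w − 10·log₁₀(4π·r²) with r = 14.3 m.
4π·r² = 2570 m², 10·log₁₀ of that is 34.099 dB.
L_p = 97 − 34.099 = 62.90 dB.

62.9 dB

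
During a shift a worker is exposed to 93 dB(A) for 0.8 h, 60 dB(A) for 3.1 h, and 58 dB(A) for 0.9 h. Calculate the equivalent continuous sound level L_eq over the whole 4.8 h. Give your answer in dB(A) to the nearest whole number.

85 dB(A)

Weight each interval's intensity by its duration and average over T = 4.8 h:
Σ tᵢ·10^(Lᵢ/10) = 0.8·10^(93/10) + 3.1·10^(60/10) + 0.9·10^(58/10) = 1.600e+09.
L_eq = 10·log₁₀(1.600e+09/4.8) = 85.23 dB(A).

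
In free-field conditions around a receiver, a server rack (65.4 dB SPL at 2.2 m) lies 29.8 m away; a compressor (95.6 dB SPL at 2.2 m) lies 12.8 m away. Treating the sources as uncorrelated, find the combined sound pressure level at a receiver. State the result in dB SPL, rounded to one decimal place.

80.3 dB SPL

Apply inverse-square spreading to bring every level to the receiver, then sum 10^(L/10).
server rack: 65.4 − 20·log₁₀(29.8/2.2) = 65.4 − 22.64 = 42.76 dB SPL.
compressor: 95.6 − 20·log₁₀(12.8/2.2) = 95.6 − 15.30 = 80.30 dB SPL.
Σ 10^(L/10) = 1.073e+08 → L_total = 10·log₁₀(1.073e+08) = 80.31 dB SPL.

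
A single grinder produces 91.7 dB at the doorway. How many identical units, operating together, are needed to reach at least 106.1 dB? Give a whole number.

N identical sources give L₁ + 10·log₁₀ N, so require 10·log₁₀ N ≥ 106.1 − 91.7 = 14.4 dB.
N ≥ 10^(14.4/10) = 27.542, so N = 28.

28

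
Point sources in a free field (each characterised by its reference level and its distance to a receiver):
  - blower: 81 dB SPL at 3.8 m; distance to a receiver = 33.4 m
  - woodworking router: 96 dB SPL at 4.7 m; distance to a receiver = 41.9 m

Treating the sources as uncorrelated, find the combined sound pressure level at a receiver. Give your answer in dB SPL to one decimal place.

Apply inverse-square spreading to bring every level to the receiver, then sum 10^(L/10).
blower: 81 − 20·log₁₀(33.4/3.8) = 81 − 18.88 = 62.12 dB SPL.
woodworking router: 96 − 20·log₁₀(41.9/4.7) = 96 − 19.00 = 77.00 dB SPL.
Σ 10^(L/10) = 5.172e+07 → L_total = 10·log₁₀(5.172e+07) = 77.14 dB SPL.

77.1 dB SPL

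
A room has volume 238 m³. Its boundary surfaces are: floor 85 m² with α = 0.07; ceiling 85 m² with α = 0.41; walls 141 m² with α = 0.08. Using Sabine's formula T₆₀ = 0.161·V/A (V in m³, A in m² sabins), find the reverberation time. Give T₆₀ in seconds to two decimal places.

A = Σ Sᵢαᵢ = 85·0.07 + 85·0.41 + 141·0.08 = 52.08 m².
T₆₀ = 0.161·V/A = 0.161·238/52.08 = 0.736 s.

0.74 s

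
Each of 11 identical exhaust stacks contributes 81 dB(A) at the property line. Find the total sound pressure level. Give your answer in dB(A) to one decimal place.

91.4 dB(A)

L_total = L₁ + 10·log₁₀ N for N identical incoherent sources.
L_total = 81 + 10·log₁₀(11) = 81 + 10.414 = 91.41 dB(A).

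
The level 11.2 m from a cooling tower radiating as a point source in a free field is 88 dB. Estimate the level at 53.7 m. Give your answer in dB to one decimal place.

Spherical spreading from a point source gives a 20·log₁₀(r₂/r₁) drop.
L₂ = 88 − 20·log₁₀(53.7/11.2) = 88 − 13.615 = 74.38 dB.

74.4 dB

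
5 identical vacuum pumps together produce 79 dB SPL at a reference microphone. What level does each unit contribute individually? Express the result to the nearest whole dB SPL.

72 dB SPL

Dividing the total intensity by 5 lowers the level by 10·log₁₀ 5 = 6.990 dB: L₁ = 79 − 6.990.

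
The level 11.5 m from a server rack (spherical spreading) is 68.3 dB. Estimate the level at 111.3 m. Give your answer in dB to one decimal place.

48.6 dB

For a point source, L₂ = L₁ − 20·log₁₀(r₂/r₁).
L₂ = 68.3 − 20·log₁₀(111.3/11.5) = 68.3 − 19.716 = 48.58 dB.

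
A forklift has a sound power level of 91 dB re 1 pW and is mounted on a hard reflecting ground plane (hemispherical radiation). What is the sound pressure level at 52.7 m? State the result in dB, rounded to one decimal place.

The power spreads over a hemisphere of area 2π·r², so L_p = L_w − 10·log₁₀(2π·r²).
2π·r² = 1.745e+04 m², 10·log₁₀ of that is 42.418 dB.
L_p = 91 − 42.418 = 48.58 dB.

48.6 dB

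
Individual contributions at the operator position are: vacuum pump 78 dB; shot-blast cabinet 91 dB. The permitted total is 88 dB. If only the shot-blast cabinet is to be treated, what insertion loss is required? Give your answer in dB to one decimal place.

The untreated sources together contribute 10^(78/10) = 6.310e+07, i.e. 78.00 dB.
To meet 88 dB overall, the treated shot-blast cabinet may contribute at most 10^(88/10) − 6.310e+07 = 5.679e+08, i.e. 87.54 dB.
So the shot-blast cabinet must be reduced from 91 to 87.54 dB: IL = 3.46 dB.

3.5 dB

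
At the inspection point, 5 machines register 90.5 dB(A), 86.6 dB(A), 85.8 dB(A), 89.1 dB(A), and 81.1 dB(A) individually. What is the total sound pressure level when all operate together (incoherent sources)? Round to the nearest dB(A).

Incoherent sources combine by intensity addition: L_total = 10·log₁₀(Σ 10^(L_i/10)).
Σ 10^(L/10) = 10^(90.5/10) + 10^(86.6/10) + 10^(85.8/10) + 10^(89.1/10) + 10^(81.1/10) = 2.901e+09.
L_total = 10·log₁₀(2.901e+09) = 94.63 dB(A).

95 dB(A)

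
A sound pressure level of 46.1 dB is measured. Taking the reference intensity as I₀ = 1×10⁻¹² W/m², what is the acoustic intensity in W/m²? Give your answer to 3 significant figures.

L = 10·log₁₀(I/I₀) ⇒ I = I₀·10^(L/10) = 10⁻¹² × 10^4.61.

4.07e-08 W/m²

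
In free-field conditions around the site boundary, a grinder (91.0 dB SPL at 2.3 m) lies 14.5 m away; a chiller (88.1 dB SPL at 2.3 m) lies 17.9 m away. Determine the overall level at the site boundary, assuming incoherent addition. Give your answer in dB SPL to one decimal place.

76.3 dB SPL

Apply inverse-square spreading to bring every level to the receiver, then sum 10^(L/10).
grinder: 91.0 − 20·log₁₀(14.5/2.3) = 91.0 − 15.99 = 75.01 dB SPL.
chiller: 88.1 − 20·log₁₀(17.9/2.3) = 88.1 − 17.82 = 70.28 dB SPL.
Σ 10^(L/10) = 4.234e+07 → L_total = 10·log₁₀(4.234e+07) = 76.27 dB SPL.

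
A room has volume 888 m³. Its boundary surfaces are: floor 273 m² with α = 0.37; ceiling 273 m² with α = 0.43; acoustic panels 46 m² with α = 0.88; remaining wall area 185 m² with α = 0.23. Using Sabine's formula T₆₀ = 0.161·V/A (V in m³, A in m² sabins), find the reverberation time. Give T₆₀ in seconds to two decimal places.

0.47 s

Summing Sᵢαᵢ: 273·0.37 + 273·0.43 + 46·0.88 + 185·0.23 = 301.43 m².
T₆₀ = 0.161·V/A = 0.161·888/301.43 = 0.474 s.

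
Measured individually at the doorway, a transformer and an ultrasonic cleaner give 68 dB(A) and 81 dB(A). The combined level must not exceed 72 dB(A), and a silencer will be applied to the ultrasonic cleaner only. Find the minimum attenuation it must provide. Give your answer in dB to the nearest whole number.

11 dB

Everything except the ultrasonic cleaner sums to 10^(68/10) = 6.310e+06 in linear terms, 68.00 dB(A).
The limit corresponds to 10^(72/10) = 1.585e+07; subtracting the fixed part leaves 9.539e+06 for the ultrasonic cleaner, i.e. 69.80 dB(A).
So the ultrasonic cleaner must be reduced from 81 to 69.80 dB(A): IL = 11.20 dB.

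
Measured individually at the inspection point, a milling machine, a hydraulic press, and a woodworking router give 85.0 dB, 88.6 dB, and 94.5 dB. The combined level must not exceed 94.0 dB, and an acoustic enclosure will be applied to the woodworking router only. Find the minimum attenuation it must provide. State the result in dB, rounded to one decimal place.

Everything except the woodworking router sums to 10^(85.0/10) + 10^(88.6/10) = 1.041e+09 in linear terms, 90.17 dB.
The limit corresponds to 10^(94.0/10) = 2.512e+09; subtracting the fixed part leaves 1.471e+09 for the woodworking router, i.e. 91.68 dB.
Required insertion loss = 94.5 − 91.68 = 2.82 dB.

2.8 dB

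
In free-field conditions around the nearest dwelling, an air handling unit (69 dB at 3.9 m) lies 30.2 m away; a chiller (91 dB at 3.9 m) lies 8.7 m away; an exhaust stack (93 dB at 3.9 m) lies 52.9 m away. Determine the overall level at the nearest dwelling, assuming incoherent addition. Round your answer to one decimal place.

Apply inverse-square spreading to bring every level to the receiver, then sum 10^(L/10).
air handling unit: 69 − 20·log₁₀(30.2/3.9) = 69 − 17.78 = 51.22 dB.
chiller: 91 − 20·log₁₀(8.7/3.9) = 91 − 6.97 = 84.03 dB.
exhaust stack: 93 − 20·log₁₀(52.9/3.9) = 93 − 22.65 = 70.35 dB.
Σ 10^(L/10) = 2.640e+08 → L_total = 10·log₁₀(2.640e+08) = 84.22 dB.

84.2 dB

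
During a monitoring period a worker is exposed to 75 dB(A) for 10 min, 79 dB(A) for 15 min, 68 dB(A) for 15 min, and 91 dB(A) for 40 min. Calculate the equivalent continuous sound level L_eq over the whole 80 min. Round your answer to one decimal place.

L_eq = 10·log₁₀[(1/T)·Σ tᵢ·10^(Lᵢ/10)] with T = 80 min.
Σ tᵢ·10^(Lᵢ/10) = 10·10^(75/10) + 15·10^(79/10) + 15·10^(68/10) + 40·10^(91/10) = 5.196e+10.
L_eq = 10·log₁₀(5.196e+10/80) = 88.13 dB(A).

88.1 dB(A)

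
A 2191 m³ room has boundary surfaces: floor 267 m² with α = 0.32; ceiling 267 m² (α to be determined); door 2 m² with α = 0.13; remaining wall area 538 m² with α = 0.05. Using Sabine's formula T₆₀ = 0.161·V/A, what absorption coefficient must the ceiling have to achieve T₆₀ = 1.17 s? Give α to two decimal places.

From T₆₀ = 0.161·V/A, the target T₆₀ = 1.17 s needs A = 0.161·2191/1.17 = 301.50 m².
Absorption from the other surfaces = 267·0.32 + 2·0.13 + 538·0.05 = 112.60 m², so the ceiling must supply 188.90 m² over 267 m².
α = 188.90/267 = 0.707.

0.71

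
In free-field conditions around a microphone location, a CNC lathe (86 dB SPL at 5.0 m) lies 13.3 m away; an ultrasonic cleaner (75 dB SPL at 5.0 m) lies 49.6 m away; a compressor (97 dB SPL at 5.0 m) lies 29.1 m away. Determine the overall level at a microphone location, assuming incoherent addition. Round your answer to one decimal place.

First find each source's level at the receiver (point-source: −20·log₁₀(r/r_ref)), then combine on an intensity basis.
CNC lathe: 86 − 20·log₁₀(13.3/5.0) = 86 − 8.50 = 77.50 dB SPL.
ultrasonic cleaner: 75 − 20·log₁₀(49.6/5.0) = 75 − 19.93 = 55.07 dB SPL.
compressor: 97 − 20·log₁₀(29.1/5.0) = 97 − 15.30 = 81.70 dB SPL.
Σ 10^(L/10) = 2.045e+08 → L_total = 10·log₁₀(2.045e+08) = 83.11 dB SPL.

83.1 dB SPL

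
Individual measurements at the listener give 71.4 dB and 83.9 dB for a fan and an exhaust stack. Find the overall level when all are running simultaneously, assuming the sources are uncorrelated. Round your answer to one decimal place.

Incoherent sources combine by intensity addition: L_total = 10·log₁₀(Σ 10^(L_i/10)).
Σ 10^(L/10) = 10^(71.4/10) + 10^(83.9/10) = 2.593e+08.
L_total = 10·log₁₀(2.593e+08) = 84.14 dB.

84.1 dB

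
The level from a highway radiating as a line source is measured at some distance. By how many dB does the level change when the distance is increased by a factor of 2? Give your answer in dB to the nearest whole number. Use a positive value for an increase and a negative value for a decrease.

-3 dB

A line source loses 3 dB per doubling of distance; generally ΔL = −10·log₁₀(r₂/r₁).
ΔL = −10·log₁₀(2) = -3.01 dB.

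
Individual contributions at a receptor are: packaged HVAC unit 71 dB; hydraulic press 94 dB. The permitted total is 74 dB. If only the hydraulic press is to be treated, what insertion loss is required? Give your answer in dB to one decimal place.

The untreated sources together contribute 10^(71/10) = 1.259e+07, i.e. 71.00 dB.
The limit corresponds to 10^(74/10) = 2.512e+07; subtracting the fixed part leaves 1.253e+07 for the hydraulic press, i.e. 70.98 dB.
So the hydraulic press must be reduced from 94 to 70.98 dB: IL = 23.02 dB.

23.0 dB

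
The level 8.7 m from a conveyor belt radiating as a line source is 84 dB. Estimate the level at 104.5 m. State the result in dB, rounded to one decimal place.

73.2 dB

Line-source attenuation: ΔL = 10·log₁₀(r₂/r₁) = 10·log₁₀(104.5/8.7) = 10.796 dB.
L₂ = 84 − 10·log₁₀(104.5/8.7) = 84 − 10.796 = 73.20 dB.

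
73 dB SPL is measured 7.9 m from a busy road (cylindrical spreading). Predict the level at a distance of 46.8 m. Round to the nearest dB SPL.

65 dB SPL

Cylindrical spreading from a line source gives a 10·log₁₀(r₂/r₁) drop.
L₂ = 73 − 10·log₁₀(46.8/7.9) = 73 − 7.726 = 65.27 dB SPL.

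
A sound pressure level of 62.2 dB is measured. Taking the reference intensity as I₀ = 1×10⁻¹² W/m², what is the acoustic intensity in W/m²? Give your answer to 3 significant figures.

1.66e-06 W/m²

L = 10·log₁₀(I/I₀) ⇒ I = I₀·10^(L/10) = 10⁻¹² × 10^6.22.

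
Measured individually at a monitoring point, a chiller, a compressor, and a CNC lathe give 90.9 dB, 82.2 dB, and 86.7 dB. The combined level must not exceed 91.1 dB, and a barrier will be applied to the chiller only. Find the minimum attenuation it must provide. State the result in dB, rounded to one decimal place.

2.7 dB

The untreated sources together contribute 10^(82.2/10) + 10^(86.7/10) = 6.337e+08, i.e. 88.02 dB.
To meet 91.1 dB overall, the treated chiller may contribute at most 10^(91.1/10) − 6.337e+08 = 6.546e+08, i.e. 88.16 dB.
So the chiller must be reduced from 90.9 to 88.16 dB: IL = 2.74 dB.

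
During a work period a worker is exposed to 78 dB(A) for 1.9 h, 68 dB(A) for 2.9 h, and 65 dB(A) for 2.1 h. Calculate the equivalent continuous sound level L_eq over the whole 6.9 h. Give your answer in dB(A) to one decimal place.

The energy average is taken in the linear domain: L_eq = 10·log₁₀[(Σ tᵢ·10^(Lᵢ/10))/T], T = 6.9 h.
Σ tᵢ·10^(Lᵢ/10) = 1.9·10^(78/10) + 2.9·10^(68/10) + 2.1·10^(65/10) = 1.448e+08.
L_eq = 10·log₁₀(1.448e+08/6.9) = 73.22 dB(A).

73.2 dB(A)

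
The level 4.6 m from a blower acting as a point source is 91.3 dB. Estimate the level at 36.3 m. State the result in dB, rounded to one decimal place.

Point-source attenuation: ΔL = 20·log₁₀(r₂/r₁) = 20·log₁₀(36.3/4.6) = 17.943 dB.
L₂ = 91.3 − 20·log₁₀(36.3/4.6) = 91.3 − 17.943 = 73.36 dB.

73.4 dB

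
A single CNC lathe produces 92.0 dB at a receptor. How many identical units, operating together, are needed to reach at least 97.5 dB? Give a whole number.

The shortfall is 97.5 − 92.0 = 5.5 dB, and N units add 10·log₁₀ N, so need 10·log₁₀ N ≥ 5.5.
N ≥ 10^(5.5/10) = 3.548, so N = 4.

4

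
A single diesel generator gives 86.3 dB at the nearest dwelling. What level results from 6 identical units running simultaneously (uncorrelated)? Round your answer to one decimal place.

N identical incoherent sources raise the level by 10·log₁₀ N.
L_total = 86.3 + 10·log₁₀(6) = 86.3 + 7.782 = 94.08 dB.

94.1 dB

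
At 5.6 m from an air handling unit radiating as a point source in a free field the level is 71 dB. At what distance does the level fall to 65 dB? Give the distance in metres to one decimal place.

11.2 m

For a point source L₁ − L₂ = 20·log₁₀(r₂/r₁), so r₂ = r₁·10^((L₁−L₂)/20).
r₂ = 5.6·10^((71−65)/20) = 5.6·10^(6.0/20) = 11.17 m.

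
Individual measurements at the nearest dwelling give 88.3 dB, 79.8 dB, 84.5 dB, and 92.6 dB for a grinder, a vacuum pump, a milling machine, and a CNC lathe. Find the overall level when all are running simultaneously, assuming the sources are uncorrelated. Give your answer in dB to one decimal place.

Incoherent sources combine by intensity addition: L_total = 10·log₁₀(Σ 10^(L_i/10)).
Σ 10^(L/10) = 10^(88.3/10) + 10^(79.8/10) + 10^(84.5/10) + 10^(92.6/10) = 2.873e+09.
L_total = 10·log₁₀(2.873e+09) = 94.58 dB.

94.6 dB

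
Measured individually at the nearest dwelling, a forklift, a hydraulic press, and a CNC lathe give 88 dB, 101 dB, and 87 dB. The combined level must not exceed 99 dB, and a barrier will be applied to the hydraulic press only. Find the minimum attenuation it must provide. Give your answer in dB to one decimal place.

Fixed contribution from the other sources: Σ 10^(L/10) = 10^(88/10) + 10^(87/10) = 1.132e+09 (90.54 dB).
To meet 99 dB overall, the treated hydraulic press may contribute at most 10^(99/10) − 1.132e+09 = 6.811e+09, i.e. 98.33 dB.
Required insertion loss = 101 − 98.33 = 2.67 dB.

2.7 dB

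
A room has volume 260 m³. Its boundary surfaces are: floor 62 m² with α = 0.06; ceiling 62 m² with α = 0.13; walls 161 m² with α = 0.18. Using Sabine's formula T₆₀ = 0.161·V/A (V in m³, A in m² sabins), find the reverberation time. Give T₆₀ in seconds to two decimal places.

1.03 s

A = Σ Sᵢαᵢ = 62·0.06 + 62·0.13 + 161·0.18 = 40.76 m².
T₆₀ = 0.161·V/A = 0.161·260/40.76 = 1.027 s.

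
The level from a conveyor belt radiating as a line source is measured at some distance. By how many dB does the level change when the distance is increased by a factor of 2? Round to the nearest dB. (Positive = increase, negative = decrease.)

-3 dB

Line-source spreading: ΔL = −10·log₁₀(r₂/r₁).
ΔL = −10·log₁₀(2) = -3.01 dB.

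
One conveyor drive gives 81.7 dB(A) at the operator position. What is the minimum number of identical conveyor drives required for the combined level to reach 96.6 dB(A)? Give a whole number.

31

The shortfall is 96.6 − 81.7 = 14.9 dB, and N units add 10·log₁₀ N, so need 10·log₁₀ N ≥ 14.9.
N ≥ 10^(14.9/10) = 30.903, so N = 31.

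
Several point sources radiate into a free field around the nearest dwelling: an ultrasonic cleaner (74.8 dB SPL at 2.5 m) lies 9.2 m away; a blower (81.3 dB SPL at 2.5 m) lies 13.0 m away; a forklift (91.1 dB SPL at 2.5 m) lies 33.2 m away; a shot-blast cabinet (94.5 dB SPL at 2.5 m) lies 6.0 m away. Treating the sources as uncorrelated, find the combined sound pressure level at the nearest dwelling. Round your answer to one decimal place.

Apply inverse-square spreading to bring every level to the receiver, then sum 10^(L/10).
ultrasonic cleaner: 74.8 − 20·log₁₀(9.2/2.5) = 74.8 − 11.32 = 63.48 dB SPL.
blower: 81.3 − 20·log₁₀(13.0/2.5) = 81.3 − 14.32 = 66.98 dB SPL.
forklift: 91.1 − 20·log₁₀(33.2/2.5) = 91.1 − 22.46 = 68.64 dB SPL.
shot-blast cabinet: 94.5 − 20·log₁₀(6.0/2.5) = 94.5 − 7.60 = 86.90 dB SPL.
Σ 10^(L/10) = 5.038e+08 → L_total = 10·log₁₀(5.038e+08) = 87.02 dB SPL.

87.0 dB SPL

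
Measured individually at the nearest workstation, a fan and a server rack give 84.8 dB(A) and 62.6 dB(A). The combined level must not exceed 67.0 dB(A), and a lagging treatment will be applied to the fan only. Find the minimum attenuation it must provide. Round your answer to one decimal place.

Fixed contribution from the other source: Σ 10^(L/10) = 10^(62.6/10) = 1.820e+06 (62.60 dB(A)).
The limit corresponds to 10^(67.0/10) = 5.012e+06; subtracting the fixed part leaves 3.192e+06 for the fan, i.e. 65.04 dB(A).
So the fan must be reduced from 84.8 to 65.04 dB(A): IL = 19.76 dB.

19.8 dB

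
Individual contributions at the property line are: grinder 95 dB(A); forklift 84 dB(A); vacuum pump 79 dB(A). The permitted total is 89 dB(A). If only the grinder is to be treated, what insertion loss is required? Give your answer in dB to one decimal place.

8.3 dB

Fixed contribution from the other sources: Σ 10^(L/10) = 10^(84/10) + 10^(79/10) = 3.306e+08 (85.19 dB(A)).
To meet 89 dB(A) overall, the treated grinder may contribute at most 10^(89/10) − 3.306e+08 = 4.637e+08, i.e. 86.66 dB(A).
So the grinder must be reduced from 95 to 86.66 dB(A): IL = 8.34 dB.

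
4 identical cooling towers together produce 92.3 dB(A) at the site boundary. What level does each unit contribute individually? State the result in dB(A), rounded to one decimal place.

86.3 dB(A)

Dividing the total intensity by 4 lowers the level by 10·log₁₀ 4 = 6.021 dB: L₁ = 92.3 − 6.021.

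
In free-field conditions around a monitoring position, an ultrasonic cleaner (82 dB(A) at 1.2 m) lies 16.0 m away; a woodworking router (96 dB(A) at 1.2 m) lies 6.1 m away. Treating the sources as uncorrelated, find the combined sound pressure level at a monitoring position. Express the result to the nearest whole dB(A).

82 dB(A)

Apply inverse-square spreading to bring every level to the receiver, then sum 10^(L/10).
ultrasonic cleaner: 82 − 20·log₁₀(16.0/1.2) = 82 − 22.50 = 59.50 dB(A).
woodworking router: 96 − 20·log₁₀(6.1/1.2) = 96 − 14.12 = 81.88 dB(A).
Σ 10^(L/10) = 1.550e+08 → L_total = 10·log₁₀(1.550e+08) = 81.90 dB(A).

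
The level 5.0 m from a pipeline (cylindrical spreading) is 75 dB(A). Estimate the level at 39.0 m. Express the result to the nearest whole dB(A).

Cylindrical spreading from a line source gives a 10·log₁₀(r₂/r₁) drop.
L₂ = 75 − 10·log₁₀(39.0/5.0) = 75 − 8.921 = 66.08 dB(A).

66 dB(A)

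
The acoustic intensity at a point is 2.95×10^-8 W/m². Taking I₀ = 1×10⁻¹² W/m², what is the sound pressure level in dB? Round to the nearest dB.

L = 10·log₁₀(I/I₀) = 10·log₁₀(2.95×10^-8/10⁻¹²) = 10·log₁₀(2.95×10^4).
L = 10·(0.4698 + 4) = 44.70 dB.

45 dB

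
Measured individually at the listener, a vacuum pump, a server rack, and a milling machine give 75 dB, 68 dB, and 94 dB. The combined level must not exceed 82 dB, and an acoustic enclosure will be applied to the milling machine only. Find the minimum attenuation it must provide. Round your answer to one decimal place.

Everything except the milling machine sums to 10^(75/10) + 10^(68/10) = 3.793e+07 in linear terms, 75.79 dB.
To meet 82 dB overall, the treated milling machine may contribute at most 10^(82/10) − 3.793e+07 = 1.206e+08, i.e. 80.81 dB.
So the milling machine must be reduced from 94 to 80.81 dB: IL = 13.19 dB.

13.2 dB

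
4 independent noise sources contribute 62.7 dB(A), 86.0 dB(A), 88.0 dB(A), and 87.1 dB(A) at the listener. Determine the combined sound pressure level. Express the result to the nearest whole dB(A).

92 dB(A)

For uncorrelated sources the intensities add, so convert each level to linear form, sum, and take 10·log₁₀ of the total.
Σ 10^(L/10) = 10^(62.7/10) + 10^(86.0/10) + 10^(88.0/10) + 10^(87.1/10) = 1.544e+09.
L_total = 10·log₁₀(1.544e+09) = 91.89 dB(A).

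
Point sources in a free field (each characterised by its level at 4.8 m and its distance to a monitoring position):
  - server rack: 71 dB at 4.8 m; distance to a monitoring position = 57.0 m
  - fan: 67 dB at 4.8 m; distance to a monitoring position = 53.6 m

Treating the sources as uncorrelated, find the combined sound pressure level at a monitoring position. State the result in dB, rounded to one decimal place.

First find each source's level at the receiver (point-source: −20·log₁₀(r/r_ref)), then combine on an intensity basis.
server rack: 71 − 20·log₁₀(57.0/4.8) = 71 − 21.49 = 49.51 dB.
fan: 67 − 20·log₁₀(53.6/4.8) = 67 − 20.96 = 46.04 dB.
Σ 10^(L/10) = 1.295e+05 → L_total = 10·log₁₀(1.295e+05) = 51.12 dB.

51.1 dB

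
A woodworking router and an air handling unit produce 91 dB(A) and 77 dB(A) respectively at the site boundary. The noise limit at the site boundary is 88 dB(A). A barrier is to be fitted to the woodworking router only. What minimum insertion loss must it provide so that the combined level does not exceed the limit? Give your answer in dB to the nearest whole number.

3 dB

Fixed contribution from the other source: Σ 10^(L/10) = 10^(77/10) = 5.012e+07 (77.00 dB(A)).
To meet 88 dB(A) overall, the treated woodworking router may contribute at most 10^(88/10) − 5.012e+07 = 5.808e+08, i.e. 87.64 dB(A).
Required insertion loss = 91 − 87.64 = 3.36 dB.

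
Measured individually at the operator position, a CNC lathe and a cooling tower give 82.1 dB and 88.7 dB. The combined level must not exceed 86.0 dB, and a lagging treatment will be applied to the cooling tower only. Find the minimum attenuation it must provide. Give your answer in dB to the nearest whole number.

Everything except the cooling tower sums to 10^(82.1/10) = 1.622e+08 in linear terms, 82.10 dB.
The limit corresponds to 10^(86.0/10) = 3.981e+08; subtracting the fixed part leaves 2.359e+08 for the cooling tower, i.e. 83.73 dB.
So the cooling tower must be reduced from 88.7 to 83.73 dB: IL = 4.97 dB.

5 dB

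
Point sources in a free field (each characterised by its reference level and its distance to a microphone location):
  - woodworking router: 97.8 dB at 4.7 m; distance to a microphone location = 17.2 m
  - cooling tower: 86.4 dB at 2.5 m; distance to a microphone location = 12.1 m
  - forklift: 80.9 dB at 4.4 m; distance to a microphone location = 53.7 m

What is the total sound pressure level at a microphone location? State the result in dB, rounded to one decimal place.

86.7 dB

Propagate each source to the receiver with L = L_ref − 20·log₁₀(r/r_ref), then add intensities.
woodworking router: 97.8 − 20·log₁₀(17.2/4.7) = 97.8 − 11.27 = 86.53 dB.
cooling tower: 86.4 − 20·log₁₀(12.1/2.5) = 86.4 − 13.70 = 72.70 dB.
forklift: 80.9 − 20·log₁₀(53.7/4.4) = 80.9 − 21.73 = 59.17 dB.
Σ 10^(L/10) = 4.694e+08 → L_total = 10·log₁₀(4.694e+08) = 86.72 dB.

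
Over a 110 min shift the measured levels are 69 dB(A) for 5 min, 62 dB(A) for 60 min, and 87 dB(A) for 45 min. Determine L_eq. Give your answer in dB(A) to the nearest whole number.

83 dB(A)

Weight each interval's intensity by its duration and average over T = 110 min:
Σ tᵢ·10^(Lᵢ/10) = 5·10^(69/10) + 60·10^(62/10) + 45·10^(87/10) = 2.269e+10.
L_eq = 10·log₁₀(2.269e+10/110) = 83.14 dB(A).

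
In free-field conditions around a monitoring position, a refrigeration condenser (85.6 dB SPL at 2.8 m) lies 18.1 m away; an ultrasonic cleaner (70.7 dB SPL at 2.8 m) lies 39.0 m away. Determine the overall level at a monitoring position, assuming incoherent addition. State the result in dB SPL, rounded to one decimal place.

Apply inverse-square spreading to bring every level to the receiver, then sum 10^(L/10).
refrigeration condenser: 85.6 − 20·log₁₀(18.1/2.8) = 85.6 − 16.21 = 69.39 dB SPL.
ultrasonic cleaner: 70.7 − 20·log₁₀(39.0/2.8) = 70.7 − 22.88 = 47.82 dB SPL.
Σ 10^(L/10) = 8.749e+06 → L_total = 10·log₁₀(8.749e+06) = 69.42 dB SPL.

69.4 dB SPL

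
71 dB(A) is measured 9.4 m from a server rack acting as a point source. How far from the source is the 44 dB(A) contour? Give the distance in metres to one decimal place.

Point-source spreading drops the level by 20·log₁₀(r₂/r₁); inverting, r₂/r₁ = 10^(ΔL/20).
r₂ = 9.4·10^((71−44)/20) = 9.4·10^(27.0/20) = 210.44 m.

210.4 m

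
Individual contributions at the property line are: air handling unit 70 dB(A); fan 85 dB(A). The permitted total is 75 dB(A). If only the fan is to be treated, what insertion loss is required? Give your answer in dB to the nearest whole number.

Fixed contribution from the other source: Σ 10^(L/10) = 10^(70/10) = 1.000e+07 (70.00 dB(A)).
To meet 75 dB(A) overall, the treated fan may contribute at most 10^(75/10) − 1.000e+07 = 2.162e+07, i.e. 73.35 dB(A).
So the fan must be reduced from 85 to 73.35 dB(A): IL = 11.65 dB.

12 dB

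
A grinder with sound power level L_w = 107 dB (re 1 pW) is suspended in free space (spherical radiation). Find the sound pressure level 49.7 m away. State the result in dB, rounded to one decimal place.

62.1 dB

L_p = L_w − 10·log₁₀(4π·r²) with r = 49.7 m.
4π·r² = 3.104e+04 m², 10·log₁₀ of that is 44.919 dB.
L_p = 107 − 44.919 = 62.08 dB.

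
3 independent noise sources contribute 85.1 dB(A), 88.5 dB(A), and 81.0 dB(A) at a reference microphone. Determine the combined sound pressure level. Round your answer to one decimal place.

Incoherent sources combine by intensity addition: L_total = 10·log₁₀(Σ 10^(L_i/10)).
Σ 10^(L/10) = 10^(85.1/10) + 10^(88.5/10) + 10^(81.0/10) = 1.157e+09.
L_total = 10·log₁₀(1.157e+09) = 90.63 dB(A).

90.6 dB(A)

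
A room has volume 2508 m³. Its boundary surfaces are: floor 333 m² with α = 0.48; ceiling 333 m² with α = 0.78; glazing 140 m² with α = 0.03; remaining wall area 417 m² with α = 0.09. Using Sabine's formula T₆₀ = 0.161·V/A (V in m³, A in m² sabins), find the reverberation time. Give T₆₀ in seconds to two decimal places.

0.88 s

A = Σ Sᵢαᵢ = 333·0.48 + 333·0.78 + 140·0.03 + 417·0.09 = 461.31 m².
T₆₀ = 0.161 × 2508 / 461.31 = 0.875 s.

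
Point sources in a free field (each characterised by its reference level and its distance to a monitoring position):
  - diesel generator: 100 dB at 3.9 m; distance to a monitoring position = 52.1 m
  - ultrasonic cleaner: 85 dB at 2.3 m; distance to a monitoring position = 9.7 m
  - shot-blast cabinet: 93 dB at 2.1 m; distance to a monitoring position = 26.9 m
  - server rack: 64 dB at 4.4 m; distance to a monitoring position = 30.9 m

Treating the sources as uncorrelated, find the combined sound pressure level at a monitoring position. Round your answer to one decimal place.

First find each source's level at the receiver (point-source: −20·log₁₀(r/r_ref)), then combine on an intensity basis.
diesel generator: 100 − 20·log₁₀(52.1/3.9) = 100 − 22.52 = 77.48 dB.
ultrasonic cleaner: 85 − 20·log₁₀(9.7/2.3) = 85 − 12.50 = 72.50 dB.
shot-blast cabinet: 93 − 20·log₁₀(26.9/2.1) = 93 − 22.15 = 70.85 dB.
server rack: 64 − 20·log₁₀(30.9/4.4) = 64 − 16.93 = 47.07 dB.
Σ 10^(L/10) = 8.602e+07 → L_total = 10·log₁₀(8.602e+07) = 79.35 dB.

79.3 dB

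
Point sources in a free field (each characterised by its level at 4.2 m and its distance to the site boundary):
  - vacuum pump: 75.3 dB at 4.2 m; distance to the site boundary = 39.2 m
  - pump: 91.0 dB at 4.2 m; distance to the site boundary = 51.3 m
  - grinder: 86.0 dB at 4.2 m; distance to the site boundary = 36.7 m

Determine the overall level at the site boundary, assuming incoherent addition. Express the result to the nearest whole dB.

First find each source's level at the receiver (point-source: −20·log₁₀(r/r_ref)), then combine on an intensity basis.
vacuum pump: 75.3 − 20·log₁₀(39.2/4.2) = 75.3 − 19.40 = 55.90 dB.
pump: 91.0 − 20·log₁₀(51.3/4.2) = 91.0 − 21.74 = 69.26 dB.
grinder: 86.0 − 20·log₁₀(36.7/4.2) = 86.0 − 18.83 = 67.17 dB.
Σ 10^(L/10) = 1.404e+07 → L_total = 10·log₁₀(1.404e+07) = 71.47 dB.

71 dB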